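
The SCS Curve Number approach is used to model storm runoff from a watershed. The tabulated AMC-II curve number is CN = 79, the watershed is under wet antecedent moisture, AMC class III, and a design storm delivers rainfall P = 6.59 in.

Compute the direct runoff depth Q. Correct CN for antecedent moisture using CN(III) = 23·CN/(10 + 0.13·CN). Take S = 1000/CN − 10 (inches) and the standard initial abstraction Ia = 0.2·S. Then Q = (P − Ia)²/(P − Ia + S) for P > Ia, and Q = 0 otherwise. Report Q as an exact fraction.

Wet (AMC III): CN(III) = 23·79/(10 + 0.13·79) = 1817/(2027/100) = 181700/2027 ≈ 89.640
Retention S: 1000/CN − 10 with CN=89.640 → S = 2100/1817 ≈ 1.156 in
Ia = 0.2·(2100/1817) = 420/1817 in ≈ 0.231 in
P − Ia = 6.590 − 0.231 = 1155403/181700 ≈ 6.359 in (> 0, runoff occurs)
Q = (1155403/181700)²/((1155403/181700) + 2100/1817) = (1334956092409/33014890000)/(1365403/181700) = 1334956092409/248093725100 in ≈ 5.381 in

Q = 1334956092409/248093725100 in ≈ 5.381 in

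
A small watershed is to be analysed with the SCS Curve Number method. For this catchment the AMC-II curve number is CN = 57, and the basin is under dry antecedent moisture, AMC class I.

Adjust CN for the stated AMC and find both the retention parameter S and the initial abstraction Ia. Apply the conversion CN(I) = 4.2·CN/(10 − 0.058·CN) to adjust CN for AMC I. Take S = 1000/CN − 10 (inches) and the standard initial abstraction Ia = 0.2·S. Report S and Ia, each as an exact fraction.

Adjust CN=57 to AMC I: 4.2·57/(10 − 0.058·57) → (1197/5) ÷ (3347/500) = 119700/3347 ≈ 35.763
Retention S: 1000/CN − 10 with CN=35.763 → S = 21500/1197 ≈ 17.962 in
Initial abstraction Ia = S/5 = (21500/1197)/5 = 4300/1197 ≈ 3.592 in

S = 21500/1197 in ≈ 17.962 in; Ia = 4300/1197 in ≈ 3.592 in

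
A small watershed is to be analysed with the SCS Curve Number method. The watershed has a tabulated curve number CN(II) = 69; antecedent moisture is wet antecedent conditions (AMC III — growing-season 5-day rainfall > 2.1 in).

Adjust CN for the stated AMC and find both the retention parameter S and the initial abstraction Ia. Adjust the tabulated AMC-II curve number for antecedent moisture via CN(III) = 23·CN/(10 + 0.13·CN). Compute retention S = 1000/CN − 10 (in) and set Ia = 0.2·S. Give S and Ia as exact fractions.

S = 3100/1587 in ≈ 1.953 in; Ia = 620/1587 in ≈ 0.391 in

Adjust CN=69 to AMC III: 23·69/(10 + 0.13·69) → 1587 ÷ (1897/100) = 158700/1897 ≈ 83.658
S = 1000/(158700/1897) − 10 = 3100/1587 in ≈ 1.953 in
Ia = 0.2S: 0.2·1.953 = 0.391 in (exactly 620/1587)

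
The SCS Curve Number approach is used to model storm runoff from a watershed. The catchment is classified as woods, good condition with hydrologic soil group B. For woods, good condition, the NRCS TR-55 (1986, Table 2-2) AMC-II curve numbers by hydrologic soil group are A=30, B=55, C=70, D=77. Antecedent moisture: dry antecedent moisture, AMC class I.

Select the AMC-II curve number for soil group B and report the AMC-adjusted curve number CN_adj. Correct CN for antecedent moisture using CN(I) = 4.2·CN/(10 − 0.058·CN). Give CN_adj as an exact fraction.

NRCS table: woods, good condition, soil group B → CN(II) = 55
CN(I) from CN(II)=55: (4.2·55)/(10 − 0.058·55) = 7700/227 ≈ 33.921

CN_adj = 7700/227 ≈ 33.921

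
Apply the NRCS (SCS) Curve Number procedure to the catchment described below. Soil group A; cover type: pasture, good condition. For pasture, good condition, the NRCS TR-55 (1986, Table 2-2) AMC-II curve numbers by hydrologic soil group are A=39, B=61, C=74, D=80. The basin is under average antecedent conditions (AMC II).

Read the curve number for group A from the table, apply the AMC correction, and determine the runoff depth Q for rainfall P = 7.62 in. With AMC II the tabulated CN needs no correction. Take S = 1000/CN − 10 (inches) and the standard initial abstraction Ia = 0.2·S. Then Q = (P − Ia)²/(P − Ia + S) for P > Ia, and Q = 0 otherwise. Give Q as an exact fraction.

NRCS table: pasture, good condition, soil group A → CN(II) = 39
Average conditions: CN = 39 (no AMC adjustment).
S = 1000/39 − 10 = 610/39 in ≈ 15.641 in
Ia = 0.2·(610/39) = 122/39 in ≈ 3.128 in
Excess rainfall: 7.620 − 3.128 = 4.492 in; P > Ia so Q > 0
Q = (8759/1950)²/((8759/1950) + 610/39) = (76720081/3802500)/(39259/1950) = 76720081/76555050 in ≈ 1.002 in

Q = 76720081/76555050 in ≈ 1.002 in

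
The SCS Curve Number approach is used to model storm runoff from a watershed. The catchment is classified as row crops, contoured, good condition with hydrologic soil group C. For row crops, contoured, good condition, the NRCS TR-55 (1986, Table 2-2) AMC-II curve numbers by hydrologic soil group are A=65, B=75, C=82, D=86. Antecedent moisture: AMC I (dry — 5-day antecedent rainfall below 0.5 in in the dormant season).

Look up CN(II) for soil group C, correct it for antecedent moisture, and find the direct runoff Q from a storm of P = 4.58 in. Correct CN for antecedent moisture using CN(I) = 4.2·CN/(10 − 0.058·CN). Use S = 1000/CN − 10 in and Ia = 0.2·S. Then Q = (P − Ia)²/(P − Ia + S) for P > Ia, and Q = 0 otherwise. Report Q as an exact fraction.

NRCS table: row crops, contoured, good condition, soil group C → CN(II) = 82
Adjust CN=82 to AMC I: 4.2·82/(10 − 0.058·82) → (1722/5) ÷ (1311/250) = 28700/437 ≈ 65.675
Retention S: 1000/CN − 10 with CN=65.675 → S = 1500/287 ≈ 5.226 in
Initial abstraction Ia = S/5 = (1500/287)/5 = 300/287 ≈ 1.045 in
P − Ia = 4.580 − 1.045 = 50723/14350 ≈ 3.535 in (> 0, runoff occurs)
Q: (50723/14350)² ÷ (125723/14350) = 2572822729/1804125050 in (≈ 1.426 in)

Q = 2572822729/1804125050 in ≈ 1.426 in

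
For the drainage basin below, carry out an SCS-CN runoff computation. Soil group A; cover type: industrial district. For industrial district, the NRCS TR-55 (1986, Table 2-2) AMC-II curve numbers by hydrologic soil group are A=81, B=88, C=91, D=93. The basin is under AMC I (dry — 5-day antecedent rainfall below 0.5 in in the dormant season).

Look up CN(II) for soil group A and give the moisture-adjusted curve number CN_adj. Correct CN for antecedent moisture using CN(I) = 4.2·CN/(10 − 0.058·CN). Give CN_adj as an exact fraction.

NRCS table: industrial district, soil group A → CN(II) = 81
Adjust CN=81 to AMC I: 4.2·81/(10 − 0.058·81) → (1701/5) ÷ (2651/500) = 170100/2651 ≈ 64.164

CN_adj = 170100/2651 ≈ 64.164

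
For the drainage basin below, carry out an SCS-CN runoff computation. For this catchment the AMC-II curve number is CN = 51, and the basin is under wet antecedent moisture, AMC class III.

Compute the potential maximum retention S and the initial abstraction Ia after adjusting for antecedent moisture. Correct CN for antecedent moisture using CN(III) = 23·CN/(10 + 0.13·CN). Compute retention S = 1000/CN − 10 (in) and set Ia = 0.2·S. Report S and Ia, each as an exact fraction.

S = 4900/1173 in ≈ 4.177 in; Ia = 980/1173 in ≈ 0.835 in

Adjust CN=51 to AMC III: 23·51/(10 + 0.13·51) → 1173 ÷ (1663/100) = 117300/1663 ≈ 70.535
Max retention: S = 1000/(117300/1663) − 10 = 4900/1173 in (≈ 4.177 in)
Ia = 0.2S: 0.2·4.177 = 0.835 in (exactly 980/1173)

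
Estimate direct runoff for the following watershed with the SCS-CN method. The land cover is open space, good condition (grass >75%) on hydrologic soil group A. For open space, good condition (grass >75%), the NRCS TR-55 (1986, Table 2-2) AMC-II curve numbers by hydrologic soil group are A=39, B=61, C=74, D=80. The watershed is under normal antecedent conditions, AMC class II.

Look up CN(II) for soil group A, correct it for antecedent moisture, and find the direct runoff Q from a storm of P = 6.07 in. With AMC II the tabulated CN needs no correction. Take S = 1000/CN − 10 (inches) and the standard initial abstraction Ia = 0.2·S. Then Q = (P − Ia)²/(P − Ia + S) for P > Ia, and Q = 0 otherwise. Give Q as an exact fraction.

NRCS table: open space, good condition (grass >75%), soil group A → CN(II) = 39
CN(II) = 39; AMC II needs no correction.
S = 1000/39 − 10 = 610/39 in ≈ 15.641 in
Initial abstraction Ia = S/5 = (610/39)/5 = 122/39 ≈ 3.128 in
Since P=6.070 > Ia=3.128: effective rainfall P−Ia = 11473/3900 in
Q: (11473/3900)² ÷ (72473/3900) = 131629729/282644700 in (≈ 0.466 in)

Q = 131629729/282644700 in ≈ 0.466 in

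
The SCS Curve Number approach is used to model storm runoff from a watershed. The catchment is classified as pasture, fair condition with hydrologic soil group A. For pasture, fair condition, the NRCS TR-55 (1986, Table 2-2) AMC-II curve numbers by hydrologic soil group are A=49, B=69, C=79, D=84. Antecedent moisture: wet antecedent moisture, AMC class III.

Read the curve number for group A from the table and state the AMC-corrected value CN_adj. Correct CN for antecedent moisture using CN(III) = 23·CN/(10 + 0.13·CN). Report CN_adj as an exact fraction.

NRCS table: pasture, fair condition, soil group A → CN(II) = 49
Adjust CN=49 to AMC III: 23·49/(10 + 0.13·49) → 1127 ÷ (1637/100) = 112700/1637 ≈ 68.845

CN_adj = 112700/1637 ≈ 68.845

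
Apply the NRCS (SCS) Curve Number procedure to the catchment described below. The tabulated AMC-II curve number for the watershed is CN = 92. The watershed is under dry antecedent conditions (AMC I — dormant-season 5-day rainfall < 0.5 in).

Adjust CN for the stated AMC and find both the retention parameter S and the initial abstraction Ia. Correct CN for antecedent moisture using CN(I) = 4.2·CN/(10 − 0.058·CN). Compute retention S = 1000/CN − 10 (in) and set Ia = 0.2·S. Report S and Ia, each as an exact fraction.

Adjust CN=92 to AMC I: 4.2·92/(10 − 0.058·92) → (1932/5) ÷ (583/125) = 48300/583 ≈ 82.847
Retention S: 1000/CN − 10 with CN=82.847 → S = 1000/483 ≈ 2.070 in
Ia = 0.2·(1000/483) = 200/483 in ≈ 0.414 in

S = 1000/483 in ≈ 2.070 in; Ia = 200/483 in ≈ 0.414 in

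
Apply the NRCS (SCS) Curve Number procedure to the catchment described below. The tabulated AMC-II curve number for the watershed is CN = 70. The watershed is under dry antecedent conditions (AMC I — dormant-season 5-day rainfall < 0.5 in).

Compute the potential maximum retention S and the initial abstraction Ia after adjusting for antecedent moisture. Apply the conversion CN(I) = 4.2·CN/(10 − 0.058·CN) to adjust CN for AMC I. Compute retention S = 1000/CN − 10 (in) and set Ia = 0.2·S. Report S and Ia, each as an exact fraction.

CN(I) from CN(II)=70: (4.2·70)/(10 − 0.058·70) = 4900/99 ≈ 49.495
S = 1000/(4900/99) − 10 = 500/49 in ≈ 10.204 in
Ia = 0.2S: 0.2·10.204 = 2.041 in (exactly 100/49)

S = 500/49 in ≈ 10.204 in; Ia = 100/49 in ≈ 2.041 in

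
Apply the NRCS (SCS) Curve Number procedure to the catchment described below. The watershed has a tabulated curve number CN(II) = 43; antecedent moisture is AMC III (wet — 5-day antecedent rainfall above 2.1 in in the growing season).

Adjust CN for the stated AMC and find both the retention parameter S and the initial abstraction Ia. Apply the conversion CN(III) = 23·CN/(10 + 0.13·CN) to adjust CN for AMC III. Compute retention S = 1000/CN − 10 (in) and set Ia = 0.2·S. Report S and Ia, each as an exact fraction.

S = 5700/989 in ≈ 5.763 in; Ia = 1140/989 in ≈ 1.153 in

Wet (AMC III): CN(III) = 23·43/(10 + 0.13·43) = 989/(1559/100) = 98900/1559 ≈ 63.438
Max retention: S = 1000/(98900/1559) − 10 = 5700/989 in (≈ 5.763 in)
Ia = 0.2S: 0.2·5.763 = 1.153 in (exactly 1140/989)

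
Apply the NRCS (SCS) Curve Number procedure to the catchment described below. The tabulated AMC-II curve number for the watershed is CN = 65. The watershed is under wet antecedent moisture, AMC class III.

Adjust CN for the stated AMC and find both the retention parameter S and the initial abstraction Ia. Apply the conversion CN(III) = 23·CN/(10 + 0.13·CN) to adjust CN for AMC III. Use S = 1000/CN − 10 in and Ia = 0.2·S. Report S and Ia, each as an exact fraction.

S = 700/299 in ≈ 2.341 in; Ia = 140/299 in ≈ 0.468 in

CN(III) from CN(II)=65: (23·65)/(10 + 0.13·65) = 29900/369 ≈ 81.030
S = 1000/(29900/369) − 10 = 700/299 in ≈ 2.341 in
Ia = 0.2·(700/299) = 140/299 in ≈ 0.468 in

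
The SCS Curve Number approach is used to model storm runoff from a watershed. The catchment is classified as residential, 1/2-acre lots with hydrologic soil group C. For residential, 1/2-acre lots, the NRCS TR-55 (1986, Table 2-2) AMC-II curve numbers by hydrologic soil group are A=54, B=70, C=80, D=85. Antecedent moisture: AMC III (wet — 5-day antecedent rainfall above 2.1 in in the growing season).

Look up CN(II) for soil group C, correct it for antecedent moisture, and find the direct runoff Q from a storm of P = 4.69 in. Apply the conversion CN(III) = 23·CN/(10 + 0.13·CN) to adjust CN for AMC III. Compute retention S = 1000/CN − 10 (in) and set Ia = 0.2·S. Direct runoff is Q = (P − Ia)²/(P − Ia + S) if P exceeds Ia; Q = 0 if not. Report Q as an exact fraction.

Q = 105822369/29410100 in ≈ 3.598 in

NRCS table: residential, 1/2-acre lots, soil group C → CN(II) = 80
CN(III) from CN(II)=80: (23·80)/(10 + 0.13·80) = 4600/51 ≈ 90.196
S = 1000/(4600/51) − 10 = 25/23 in ≈ 1.087 in
Ia = 0.2S: 0.2·1.087 = 0.217 in (exactly 5/23)
P − Ia = 4.690 − 0.217 = 10287/2300 ≈ 4.473 in (> 0, runoff occurs)
Q = (10287/2300)²/((10287/2300) + 25/23) = (105822369/5290000)/(12787/2300) = 105822369/29410100 in ≈ 3.598 in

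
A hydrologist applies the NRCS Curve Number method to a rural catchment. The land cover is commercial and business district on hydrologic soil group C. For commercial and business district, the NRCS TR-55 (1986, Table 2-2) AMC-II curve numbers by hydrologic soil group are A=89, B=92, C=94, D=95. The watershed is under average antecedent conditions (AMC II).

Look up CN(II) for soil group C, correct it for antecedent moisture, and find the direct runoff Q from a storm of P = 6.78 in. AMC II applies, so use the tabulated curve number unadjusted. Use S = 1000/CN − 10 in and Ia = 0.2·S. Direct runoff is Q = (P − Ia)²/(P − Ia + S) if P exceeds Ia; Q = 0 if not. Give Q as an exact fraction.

Q = 81463563/13420850 in ≈ 6.070 in

NRCS table: commercial and business district, soil group C → CN(II) = 94
CN(II) = 94; AMC II needs no correction.
Retention S: 1000/CN − 10 with CN=94.000 → S = 30/47 ≈ 0.638 in
Initial abstraction Ia = S/5 = (30/47)/5 = 6/47 ≈ 0.128 in
Since P=6.780 > Ia=0.128: effective rainfall P−Ia = 15633/2350 in
Q: (15633/2350)² ÷ (17133/2350) = 81463563/13420850 in (≈ 6.070 in)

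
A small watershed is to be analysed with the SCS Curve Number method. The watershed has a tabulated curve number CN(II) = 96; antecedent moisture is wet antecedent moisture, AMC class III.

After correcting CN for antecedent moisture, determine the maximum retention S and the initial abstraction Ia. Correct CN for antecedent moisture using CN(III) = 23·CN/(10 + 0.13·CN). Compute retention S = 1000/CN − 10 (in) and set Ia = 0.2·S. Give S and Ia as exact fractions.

S = 25/138 in ≈ 0.181 in; Ia = 5/138 in ≈ 0.036 in

CN(III) from CN(II)=96: (23·96)/(10 + 0.13·96) = 27600/281 ≈ 98.221
Retention S: 1000/CN − 10 with CN=98.221 → S = 25/138 ≈ 0.181 in
Ia = 0.2·(25/138) = 5/138 in ≈ 0.036 in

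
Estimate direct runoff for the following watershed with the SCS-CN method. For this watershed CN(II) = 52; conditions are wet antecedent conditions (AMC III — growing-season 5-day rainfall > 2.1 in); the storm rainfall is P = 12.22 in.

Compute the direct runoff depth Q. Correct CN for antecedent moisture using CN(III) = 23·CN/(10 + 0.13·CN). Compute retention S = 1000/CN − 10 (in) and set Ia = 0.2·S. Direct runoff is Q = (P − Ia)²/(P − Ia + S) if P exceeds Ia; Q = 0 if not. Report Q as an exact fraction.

Adjust CN=52 to AMC III: 23·52/(10 + 0.13·52) → 1196 ÷ (419/25) = 29900/419 ≈ 71.360
Retention S: 1000/CN − 10 with CN=71.360 → S = 1200/299 ≈ 4.013 in
Ia = 0.2S: 0.2·4.013 = 0.803 in (exactly 240/299)
Since P=12.220 > Ia=0.803: effective rainfall P−Ia = 170689/14950 in
Runoff Q = (P−Ia)²/(P−Ia+S) = (11.417)²/(11.417+4.013) = 29134734721/3448800550 ≈ 8.448 in

Q = 29134734721/3448800550 in ≈ 8.448 in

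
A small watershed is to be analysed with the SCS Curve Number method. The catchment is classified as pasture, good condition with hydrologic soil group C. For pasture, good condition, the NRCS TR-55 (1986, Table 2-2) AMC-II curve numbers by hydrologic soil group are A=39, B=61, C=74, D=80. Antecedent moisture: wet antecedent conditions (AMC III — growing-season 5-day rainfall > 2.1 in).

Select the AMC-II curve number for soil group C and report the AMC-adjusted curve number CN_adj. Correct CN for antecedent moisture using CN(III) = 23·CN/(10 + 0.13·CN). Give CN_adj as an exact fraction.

CN_adj = 85100/981 ≈ 86.748

NRCS table: pasture, good condition, soil group C → CN(II) = 74
Adjust CN=74 to AMC III: 23·74/(10 + 0.13·74) → 1702 ÷ (981/50) = 85100/981 ≈ 86.748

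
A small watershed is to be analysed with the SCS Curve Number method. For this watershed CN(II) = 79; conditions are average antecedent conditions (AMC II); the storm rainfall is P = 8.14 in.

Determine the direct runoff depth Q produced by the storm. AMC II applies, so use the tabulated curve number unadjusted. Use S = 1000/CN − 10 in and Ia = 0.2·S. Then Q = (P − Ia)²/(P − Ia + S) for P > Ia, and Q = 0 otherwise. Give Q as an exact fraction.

Q = 903182809/160184350 in ≈ 5.638 in

AMC II — tabulated CN = 79 applies directly.
S = 1000/79 − 10 = 210/79 in ≈ 2.658 in
Ia = 0.2S: 0.2·2.658 = 0.532 in (exactly 42/79)
Excess rainfall: 8.140 − 0.532 = 7.608 in; P > Ia so Q > 0
Runoff Q = (P−Ia)²/(P−Ia+S) = (7.608)²/(7.608+2.658) = 903182809/160184350 ≈ 5.638 in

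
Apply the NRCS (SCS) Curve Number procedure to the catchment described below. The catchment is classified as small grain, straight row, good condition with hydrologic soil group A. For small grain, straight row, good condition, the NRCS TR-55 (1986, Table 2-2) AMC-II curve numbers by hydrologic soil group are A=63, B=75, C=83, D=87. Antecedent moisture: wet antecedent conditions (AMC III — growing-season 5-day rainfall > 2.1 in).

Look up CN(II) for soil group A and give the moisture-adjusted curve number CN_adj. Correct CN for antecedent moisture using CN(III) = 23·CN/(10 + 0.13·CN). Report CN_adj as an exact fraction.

CN_adj = 144900/1819 ≈ 79.659

NRCS table: small grain, straight row, good condition, soil group A → CN(II) = 63
Adjust CN=63 to AMC III: 23·63/(10 + 0.13·63) → 1449 ÷ (1819/100) = 144900/1819 ≈ 79.659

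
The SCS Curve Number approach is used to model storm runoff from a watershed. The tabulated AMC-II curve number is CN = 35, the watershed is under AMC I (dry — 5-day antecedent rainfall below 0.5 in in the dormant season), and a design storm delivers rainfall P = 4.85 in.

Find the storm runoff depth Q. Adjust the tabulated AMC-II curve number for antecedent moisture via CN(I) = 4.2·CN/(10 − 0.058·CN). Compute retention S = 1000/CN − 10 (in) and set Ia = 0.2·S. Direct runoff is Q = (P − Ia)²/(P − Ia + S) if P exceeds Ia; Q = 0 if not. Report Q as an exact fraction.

CN(I) from CN(II)=35: (4.2·35)/(10 − 0.058·35) = 14700/797 ≈ 18.444
S = 1000/(14700/797) − 10 = 6500/147 in ≈ 44.218 in
Ia = 0.2S: 0.2·44.218 = 8.844 in (exactly 1300/147)
P = 4.850 ≤ Ia = 8.844 in: entire storm abstracted, Q = 0.

Q = 0 in ≈ 0.000 in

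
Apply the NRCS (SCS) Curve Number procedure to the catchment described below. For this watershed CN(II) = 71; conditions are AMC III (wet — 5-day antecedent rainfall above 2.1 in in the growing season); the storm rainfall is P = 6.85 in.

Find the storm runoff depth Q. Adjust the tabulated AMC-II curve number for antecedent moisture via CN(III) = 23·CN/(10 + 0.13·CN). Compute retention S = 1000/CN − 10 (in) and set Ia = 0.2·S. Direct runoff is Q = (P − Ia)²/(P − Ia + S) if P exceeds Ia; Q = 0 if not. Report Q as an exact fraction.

Wet (AMC III): CN(III) = 23·71/(10 + 0.13·71) = 1633/(1923/100) = 163300/1923 ≈ 84.919
Max retention: S = 1000/(163300/1923) − 10 = 2900/1633 in (≈ 1.776 in)
Ia = 0.2S: 0.2·1.776 = 0.355 in (exactly 580/1633)
Since P=6.850 > Ia=0.355: effective rainfall P−Ia = 212121/32660 in
Runoff Q = (P−Ia)²/(P−Ia+S) = (6.495)²/(6.495+1.776) = 44995318641/8822151860 ≈ 5.100 in

Q = 44995318641/8822151860 in ≈ 5.100 in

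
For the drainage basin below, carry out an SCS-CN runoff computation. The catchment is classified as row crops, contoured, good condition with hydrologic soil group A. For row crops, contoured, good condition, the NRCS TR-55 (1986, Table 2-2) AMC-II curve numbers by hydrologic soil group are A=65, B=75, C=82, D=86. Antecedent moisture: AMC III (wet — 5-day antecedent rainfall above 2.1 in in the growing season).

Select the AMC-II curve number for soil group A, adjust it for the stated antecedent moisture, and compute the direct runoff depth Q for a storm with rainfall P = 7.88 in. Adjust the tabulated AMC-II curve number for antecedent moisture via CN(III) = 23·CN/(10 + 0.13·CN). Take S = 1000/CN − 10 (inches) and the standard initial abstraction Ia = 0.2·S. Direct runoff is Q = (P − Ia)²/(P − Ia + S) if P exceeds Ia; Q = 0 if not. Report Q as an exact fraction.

Q = 3069492409/544949925 in ≈ 5.633 in

NRCS table: row crops, contoured, good condition, soil group A → CN(II) = 65
Wet (AMC III): CN(III) = 23·65/(10 + 0.13·65) = 1495/(369/20) = 29900/369 ≈ 81.030
Max retention: S = 1000/(29900/369) − 10 = 700/299 in (≈ 2.341 in)
Initial abstraction Ia = S/5 = (700/299)/5 = 140/299 ≈ 0.468 in
Excess rainfall: 7.880 − 0.468 = 7.412 in; P > Ia so Q > 0
Q: (55403/7475)² ÷ (72903/7475) = 3069492409/544949925 in (≈ 5.633 in)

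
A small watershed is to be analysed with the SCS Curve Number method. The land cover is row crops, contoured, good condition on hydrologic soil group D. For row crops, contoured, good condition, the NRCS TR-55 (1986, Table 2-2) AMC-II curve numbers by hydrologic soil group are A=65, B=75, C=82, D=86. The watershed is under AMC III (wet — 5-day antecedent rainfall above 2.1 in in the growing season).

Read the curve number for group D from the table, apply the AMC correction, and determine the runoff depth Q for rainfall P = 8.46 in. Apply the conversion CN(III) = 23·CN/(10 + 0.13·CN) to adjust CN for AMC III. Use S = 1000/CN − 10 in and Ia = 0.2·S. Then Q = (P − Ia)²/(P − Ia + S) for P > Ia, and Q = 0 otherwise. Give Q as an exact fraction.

NRCS table: row crops, contoured, good condition, soil group D → CN(II) = 86
Wet (AMC III): CN(III) = 23·86/(10 + 0.13·86) = 1978/(1059/50) = 98900/1059 ≈ 93.390
Max retention: S = 1000/(98900/1059) − 10 = 700/989 in (≈ 0.708 in)
Ia = 0.2S: 0.2·0.708 = 0.142 in (exactly 140/989)
Excess rainfall: 8.460 − 0.142 = 8.318 in; P > Ia so Q > 0
Runoff Q = (P−Ia)²/(P−Ia+S) = (8.318)²/(8.318+0.708) = 169206354409/22071859150 ≈ 7.666 in

Q = 169206354409/22071859150 in ≈ 7.666 in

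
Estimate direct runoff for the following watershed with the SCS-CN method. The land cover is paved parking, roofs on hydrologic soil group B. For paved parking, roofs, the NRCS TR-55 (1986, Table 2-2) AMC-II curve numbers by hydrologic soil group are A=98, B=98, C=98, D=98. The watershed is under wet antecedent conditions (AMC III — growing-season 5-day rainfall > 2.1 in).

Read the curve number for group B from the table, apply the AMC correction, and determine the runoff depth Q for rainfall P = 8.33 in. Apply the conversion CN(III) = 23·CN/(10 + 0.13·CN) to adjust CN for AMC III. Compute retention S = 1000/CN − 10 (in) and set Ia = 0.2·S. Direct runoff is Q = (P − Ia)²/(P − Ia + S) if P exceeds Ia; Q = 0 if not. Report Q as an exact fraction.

Q = 877577377681/106703345700 in ≈ 8.224 in

NRCS table: paved parking, roofs, soil group B → CN(II) = 98
CN(III) from CN(II)=98: (23·98)/(10 + 0.13·98) = 112700/1137 ≈ 99.120
S = 1000/(112700/1137) − 10 = 100/1127 in ≈ 0.089 in
Initial abstraction Ia = S/5 = (100/1127)/5 = 20/1127 ≈ 0.018 in
Excess rainfall: 8.330 − 0.018 = 8.312 in; P > Ia so Q > 0
Q = (936791/112700)²/((936791/112700) + 100/1127) = (877577377681/12701290000)/(946791/112700) = 877577377681/106703345700 in ≈ 8.224 in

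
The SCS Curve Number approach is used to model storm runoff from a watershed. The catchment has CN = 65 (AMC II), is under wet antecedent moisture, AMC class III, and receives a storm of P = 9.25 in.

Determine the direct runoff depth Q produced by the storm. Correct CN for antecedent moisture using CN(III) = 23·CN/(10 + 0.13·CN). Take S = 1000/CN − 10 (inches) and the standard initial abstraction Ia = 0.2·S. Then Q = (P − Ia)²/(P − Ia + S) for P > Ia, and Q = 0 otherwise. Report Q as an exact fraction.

Q = 110313009/15910388 in ≈ 6.933 in

Adjust CN=65 to AMC III: 23·65/(10 + 0.13·65) → 1495 ÷ (369/20) = 29900/369 ≈ 81.030
Retention S: 1000/CN − 10 with CN=81.030 → S = 700/299 ≈ 2.341 in
Initial abstraction Ia = S/5 = (700/299)/5 = 140/299 ≈ 0.468 in
Since P=9.250 > Ia=0.468: effective rainfall P−Ia = 10503/1196 in
Q: (10503/1196)² ÷ (13303/1196) = 110313009/15910388 in (≈ 6.933 in)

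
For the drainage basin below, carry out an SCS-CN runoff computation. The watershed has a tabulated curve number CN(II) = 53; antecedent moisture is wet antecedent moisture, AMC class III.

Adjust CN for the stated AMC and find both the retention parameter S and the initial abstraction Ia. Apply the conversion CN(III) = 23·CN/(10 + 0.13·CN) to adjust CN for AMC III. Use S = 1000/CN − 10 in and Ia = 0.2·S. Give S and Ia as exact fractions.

S = 4700/1219 in ≈ 3.856 in; Ia = 940/1219 in ≈ 0.771 in

CN(III) from CN(II)=53: (23·53)/(10 + 0.13·53) = 121900/1689 ≈ 72.173
Retention S: 1000/CN − 10 with CN=72.173 → S = 4700/1219 ≈ 3.856 in
Initial abstraction Ia = S/5 = (4700/1219)/5 = 940/1219 ≈ 0.771 in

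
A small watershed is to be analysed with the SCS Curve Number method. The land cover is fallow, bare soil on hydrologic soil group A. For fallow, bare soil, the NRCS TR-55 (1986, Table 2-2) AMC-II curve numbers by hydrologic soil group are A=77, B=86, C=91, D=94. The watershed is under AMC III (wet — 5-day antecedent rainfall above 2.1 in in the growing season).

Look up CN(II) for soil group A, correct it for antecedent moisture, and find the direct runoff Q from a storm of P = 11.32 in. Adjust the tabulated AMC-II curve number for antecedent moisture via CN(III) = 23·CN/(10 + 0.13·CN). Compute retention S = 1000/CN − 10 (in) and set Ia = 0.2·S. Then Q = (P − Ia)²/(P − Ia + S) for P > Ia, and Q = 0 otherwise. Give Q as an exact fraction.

Q = 453306681/45797675 in ≈ 9.898 in

NRCS table: fallow, bare soil, soil group A → CN(II) = 77
Wet (AMC III): CN(III) = 23·77/(10 + 0.13·77) = 1771/(2001/100) = 7700/87 ≈ 88.506
Max retention: S = 1000/(7700/87) − 10 = 100/77 in (≈ 1.299 in)
Ia = 0.2·(100/77) = 20/77 in ≈ 0.260 in
Excess rainfall: 11.320 − 0.260 = 11.060 in; P > Ia so Q > 0
Q: (21291/1925)² ÷ (23791/1925) = 453306681/45797675 in (≈ 9.898 in)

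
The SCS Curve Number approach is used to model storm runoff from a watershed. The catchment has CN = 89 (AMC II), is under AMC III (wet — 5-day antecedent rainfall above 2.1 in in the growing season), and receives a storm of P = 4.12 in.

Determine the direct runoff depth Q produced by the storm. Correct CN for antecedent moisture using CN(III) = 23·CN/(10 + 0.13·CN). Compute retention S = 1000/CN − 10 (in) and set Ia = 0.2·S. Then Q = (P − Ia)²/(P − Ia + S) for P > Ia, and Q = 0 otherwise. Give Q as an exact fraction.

Wet (AMC III): CN(III) = 23·89/(10 + 0.13·89) = 2047/(2157/100) = 204700/2157 ≈ 94.900
Retention S: 1000/CN − 10 with CN=94.900 → S = 1100/2047 ≈ 0.537 in
Initial abstraction Ia = S/5 = (1100/2047)/5 = 220/2047 ≈ 0.107 in
P − Ia = 4.120 − 0.107 = 205341/51175 ≈ 4.013 in (> 0, runoff occurs)
Runoff Q = (P−Ia)²/(P−Ia+S) = (4.013)²/(4.013+0.537) = 42164926281/11915638175 ≈ 3.539 in

Q = 42164926281/11915638175 in ≈ 3.539 in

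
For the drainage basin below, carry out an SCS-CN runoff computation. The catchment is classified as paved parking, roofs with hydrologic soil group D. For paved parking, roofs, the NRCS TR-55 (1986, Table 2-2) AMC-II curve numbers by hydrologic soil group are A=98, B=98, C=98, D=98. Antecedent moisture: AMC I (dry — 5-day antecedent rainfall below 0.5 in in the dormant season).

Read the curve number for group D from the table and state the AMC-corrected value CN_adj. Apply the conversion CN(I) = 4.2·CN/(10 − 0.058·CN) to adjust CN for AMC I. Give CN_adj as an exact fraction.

CN_adj = 102900/1079 ≈ 95.366

NRCS table: paved parking, roofs, soil group D → CN(II) = 98
Adjust CN=98 to AMC I: 4.2·98/(10 − 0.058·98) → (2058/5) ÷ (1079/250) = 102900/1079 ≈ 95.366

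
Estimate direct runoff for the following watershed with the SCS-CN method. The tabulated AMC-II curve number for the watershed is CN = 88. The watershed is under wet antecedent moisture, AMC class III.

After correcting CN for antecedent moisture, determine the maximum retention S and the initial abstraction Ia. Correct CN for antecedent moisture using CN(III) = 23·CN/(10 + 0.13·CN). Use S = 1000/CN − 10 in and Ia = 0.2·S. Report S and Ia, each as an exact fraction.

Adjust CN=88 to AMC III: 23·88/(10 + 0.13·88) → 2024 ÷ (536/25) = 6325/67 ≈ 94.403
Retention S: 1000/CN − 10 with CN=94.403 → S = 150/253 ≈ 0.593 in
Initial abstraction Ia = S/5 = (150/253)/5 = 30/253 ≈ 0.119 in

S = 150/253 in ≈ 0.593 in; Ia = 30/253 in ≈ 0.119 in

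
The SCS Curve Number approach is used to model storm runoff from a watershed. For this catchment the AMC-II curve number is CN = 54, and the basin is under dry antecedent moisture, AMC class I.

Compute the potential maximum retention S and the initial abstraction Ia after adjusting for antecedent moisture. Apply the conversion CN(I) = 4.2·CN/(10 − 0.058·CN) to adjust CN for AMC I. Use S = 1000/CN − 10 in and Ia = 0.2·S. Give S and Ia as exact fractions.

S = 11500/567 in ≈ 20.282 in; Ia = 2300/567 in ≈ 4.056 in

Adjust CN=54 to AMC I: 4.2·54/(10 − 0.058·54) → (1134/5) ÷ (1717/250) = 56700/1717 ≈ 33.023
Max retention: S = 1000/(56700/1717) − 10 = 11500/567 in (≈ 20.282 in)
Ia = 0.2S: 0.2·20.282 = 4.056 in (exactly 2300/567)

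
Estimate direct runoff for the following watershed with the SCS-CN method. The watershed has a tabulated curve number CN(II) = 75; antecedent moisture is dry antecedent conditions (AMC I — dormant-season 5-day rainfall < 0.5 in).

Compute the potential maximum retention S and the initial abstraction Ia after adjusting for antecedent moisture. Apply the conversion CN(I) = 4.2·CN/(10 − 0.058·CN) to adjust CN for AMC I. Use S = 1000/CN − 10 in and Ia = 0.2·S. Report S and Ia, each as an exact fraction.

CN(I) from CN(II)=75: (4.2·75)/(10 − 0.058·75) = 6300/113 ≈ 55.752
S = 1000/(6300/113) − 10 = 500/63 in ≈ 7.937 in
Initial abstraction Ia = S/5 = (500/63)/5 = 100/63 ≈ 1.587 in

S = 500/63 in ≈ 7.937 in; Ia = 100/63 in ≈ 1.587 in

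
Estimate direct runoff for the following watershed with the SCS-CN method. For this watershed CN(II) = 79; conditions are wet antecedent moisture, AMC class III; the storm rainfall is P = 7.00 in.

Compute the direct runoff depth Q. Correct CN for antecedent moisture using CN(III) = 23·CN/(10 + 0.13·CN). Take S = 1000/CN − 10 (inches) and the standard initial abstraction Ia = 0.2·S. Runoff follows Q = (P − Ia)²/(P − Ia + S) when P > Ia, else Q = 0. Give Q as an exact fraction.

CN(III) from CN(II)=79: (23·79)/(10 + 0.13·79) = 181700/2027 ≈ 89.640
Retention S: 1000/CN − 10 with CN=89.640 → S = 2100/1817 ≈ 1.156 in
Ia = 0.2S: 0.2·1.156 = 0.231 in (exactly 420/1817)
P − Ia = 7.000 − 0.231 = 12299/1817 ≈ 6.769 in (> 0, runoff occurs)
Q: (12299/1817)² ÷ (14399/1817) = 21609343/3737569 in (≈ 5.782 in)

Q = 21609343/3737569 in ≈ 5.782 in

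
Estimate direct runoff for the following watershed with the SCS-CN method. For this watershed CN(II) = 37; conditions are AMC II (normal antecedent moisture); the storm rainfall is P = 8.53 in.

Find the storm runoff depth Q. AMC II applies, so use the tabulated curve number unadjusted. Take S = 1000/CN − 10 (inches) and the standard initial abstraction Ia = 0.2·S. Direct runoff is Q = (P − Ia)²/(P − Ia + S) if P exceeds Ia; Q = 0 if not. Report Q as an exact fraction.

Q = 359519521/303255700 in ≈ 1.186 in

Average conditions: CN = 37 (no AMC adjustment).
S = 1000/37 − 10 = 630/37 in ≈ 17.027 in
Initial abstraction Ia = S/5 = (630/37)/5 = 126/37 ≈ 3.405 in
Excess rainfall: 8.530 − 3.405 = 5.125 in; P > Ia so Q > 0
Q: (18961/3700)² ÷ (81961/3700) = 359519521/303255700 in (≈ 1.186 in)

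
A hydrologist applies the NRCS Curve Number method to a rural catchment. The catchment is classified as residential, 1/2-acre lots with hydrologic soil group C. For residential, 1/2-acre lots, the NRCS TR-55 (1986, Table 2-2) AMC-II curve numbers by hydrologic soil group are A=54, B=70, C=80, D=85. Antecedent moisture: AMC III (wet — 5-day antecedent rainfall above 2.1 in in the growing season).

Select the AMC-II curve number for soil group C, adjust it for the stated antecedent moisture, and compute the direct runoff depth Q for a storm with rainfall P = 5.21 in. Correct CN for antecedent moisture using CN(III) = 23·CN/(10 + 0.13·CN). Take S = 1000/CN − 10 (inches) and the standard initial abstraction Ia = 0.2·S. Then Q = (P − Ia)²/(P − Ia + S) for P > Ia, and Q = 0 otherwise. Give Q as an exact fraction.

NRCS table: residential, 1/2-acre lots, soil group C → CN(II) = 80
Wet (AMC III): CN(III) = 23·80/(10 + 0.13·80) = 1840/(102/5) = 4600/51 ≈ 90.196
Retention S: 1000/CN − 10 with CN=90.196 → S = 25/23 ≈ 1.087 in
Ia = 0.2S: 0.2·1.087 = 0.217 in (exactly 5/23)
P − Ia = 5.210 − 0.217 = 11483/2300 ≈ 4.993 in (> 0, runoff occurs)
Runoff Q = (P−Ia)²/(P−Ia+S) = (4.993)²/(4.993+1.087) = 131859289/32160900 ≈ 4.100 in

Q = 131859289/32160900 in ≈ 4.100 in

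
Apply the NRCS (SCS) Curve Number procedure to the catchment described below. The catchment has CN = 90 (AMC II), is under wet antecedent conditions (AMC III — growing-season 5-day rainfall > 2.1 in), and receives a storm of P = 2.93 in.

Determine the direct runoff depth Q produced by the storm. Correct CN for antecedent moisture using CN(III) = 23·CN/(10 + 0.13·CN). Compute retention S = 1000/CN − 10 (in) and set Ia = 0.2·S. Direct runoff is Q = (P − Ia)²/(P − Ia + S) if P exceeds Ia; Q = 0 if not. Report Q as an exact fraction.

Wet (AMC III): CN(III) = 23·90/(10 + 0.13·90) = 2070/(217/10) = 20700/217 ≈ 95.392
Retention S: 1000/CN − 10 with CN=95.392 → S = 100/207 ≈ 0.483 in
Ia = 0.2·(100/207) = 20/207 in ≈ 0.097 in
Excess rainfall: 2.930 − 0.097 = 2.833 in; P > Ia so Q > 0
Q = (58651/20700)²/((58651/20700) + 100/207) = (3439939801/428490000)/(68651/20700) = 3439939801/1421075700 in ≈ 2.421 in

Q = 3439939801/1421075700 in ≈ 2.421 in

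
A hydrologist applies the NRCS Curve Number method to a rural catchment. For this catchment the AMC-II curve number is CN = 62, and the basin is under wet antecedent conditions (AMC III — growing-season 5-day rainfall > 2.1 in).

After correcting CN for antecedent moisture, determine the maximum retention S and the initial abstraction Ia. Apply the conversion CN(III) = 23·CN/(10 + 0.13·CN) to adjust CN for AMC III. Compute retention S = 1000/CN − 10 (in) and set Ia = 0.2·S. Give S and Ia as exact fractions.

CN(III) from CN(II)=62: (23·62)/(10 + 0.13·62) = 71300/903 ≈ 78.959
S = 1000/(71300/903) − 10 = 1900/713 in ≈ 2.665 in
Ia = 0.2·(1900/713) = 380/713 in ≈ 0.533 in

S = 1900/713 in ≈ 2.665 in; Ia = 380/713 in ≈ 0.533 in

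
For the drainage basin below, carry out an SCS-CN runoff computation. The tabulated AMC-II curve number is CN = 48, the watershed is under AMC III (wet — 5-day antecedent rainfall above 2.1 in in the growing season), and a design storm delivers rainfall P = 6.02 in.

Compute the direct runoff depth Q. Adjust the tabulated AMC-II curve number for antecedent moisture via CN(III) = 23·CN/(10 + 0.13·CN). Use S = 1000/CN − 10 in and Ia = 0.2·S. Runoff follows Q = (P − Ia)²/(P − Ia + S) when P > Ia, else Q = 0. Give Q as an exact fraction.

Q = 306915361/116503050 in ≈ 2.634 in

Wet (AMC III): CN(III) = 23·48/(10 + 0.13·48) = 1104/(406/25) = 13800/203 ≈ 67.980
Max retention: S = 1000/(13800/203) − 10 = 325/69 in (≈ 4.710 in)
Ia = 0.2S: 0.2·4.710 = 0.942 in (exactly 65/69)
P − Ia = 6.020 − 0.942 = 17519/3450 ≈ 5.078 in (> 0, runoff occurs)
Runoff Q = (P−Ia)²/(P−Ia+S) = (5.078)²/(5.078+4.710) = 306915361/116503050 ≈ 2.634 in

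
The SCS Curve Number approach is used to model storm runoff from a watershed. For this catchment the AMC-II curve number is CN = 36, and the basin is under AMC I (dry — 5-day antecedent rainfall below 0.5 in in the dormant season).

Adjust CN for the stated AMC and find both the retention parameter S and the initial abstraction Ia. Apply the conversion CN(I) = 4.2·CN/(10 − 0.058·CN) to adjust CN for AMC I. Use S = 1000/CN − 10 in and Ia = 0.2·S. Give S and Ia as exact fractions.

S = 8000/189 in ≈ 42.328 in; Ia = 1600/189 in ≈ 8.466 in

Dry (AMC I): CN(I) = 4.2·36/(10 − 0.058·36) = (756/5)/(989/125) = 18900/989 ≈ 19.110
Max retention: S = 1000/(18900/989) − 10 = 8000/189 in (≈ 42.328 in)
Ia = 0.2·(8000/189) = 1600/189 in ≈ 8.466 in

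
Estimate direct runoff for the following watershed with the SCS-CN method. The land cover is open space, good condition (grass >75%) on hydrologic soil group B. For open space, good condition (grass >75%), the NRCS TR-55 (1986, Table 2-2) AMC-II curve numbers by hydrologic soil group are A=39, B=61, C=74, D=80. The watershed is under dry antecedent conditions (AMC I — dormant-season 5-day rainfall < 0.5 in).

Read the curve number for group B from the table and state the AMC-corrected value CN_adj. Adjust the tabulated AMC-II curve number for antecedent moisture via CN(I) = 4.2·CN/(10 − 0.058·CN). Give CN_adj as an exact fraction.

NRCS table: open space, good condition (grass >75%), soil group B → CN(II) = 61
CN(I) from CN(II)=61: (4.2·61)/(10 − 0.058·61) = 42700/1077 ≈ 39.647

CN_adj = 42700/1077 ≈ 39.647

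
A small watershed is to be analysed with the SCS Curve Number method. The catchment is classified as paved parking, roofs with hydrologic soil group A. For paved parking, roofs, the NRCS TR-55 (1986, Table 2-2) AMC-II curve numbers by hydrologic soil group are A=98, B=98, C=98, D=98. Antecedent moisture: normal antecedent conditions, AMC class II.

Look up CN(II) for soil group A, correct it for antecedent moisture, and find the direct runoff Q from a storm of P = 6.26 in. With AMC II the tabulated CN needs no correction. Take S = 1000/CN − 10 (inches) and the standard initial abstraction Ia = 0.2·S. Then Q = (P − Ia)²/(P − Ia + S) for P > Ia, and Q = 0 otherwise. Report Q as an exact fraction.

Q = 232166169/38555650 in ≈ 6.022 in

NRCS table: paved parking, roofs, soil group A → CN(II) = 98
CN(II) = 98; AMC II needs no correction.
Max retention: S = 1000/98 − 10 = 10/49 in (≈ 0.204 in)
Ia = 0.2S: 0.2·0.204 = 0.041 in (exactly 2/49)
Excess rainfall: 6.260 − 0.041 = 6.219 in; P > Ia so Q > 0
Q = (15237/2450)²/((15237/2450) + 10/49) = (232166169/6002500)/(15737/2450) = 232166169/38555650 in ≈ 6.022 in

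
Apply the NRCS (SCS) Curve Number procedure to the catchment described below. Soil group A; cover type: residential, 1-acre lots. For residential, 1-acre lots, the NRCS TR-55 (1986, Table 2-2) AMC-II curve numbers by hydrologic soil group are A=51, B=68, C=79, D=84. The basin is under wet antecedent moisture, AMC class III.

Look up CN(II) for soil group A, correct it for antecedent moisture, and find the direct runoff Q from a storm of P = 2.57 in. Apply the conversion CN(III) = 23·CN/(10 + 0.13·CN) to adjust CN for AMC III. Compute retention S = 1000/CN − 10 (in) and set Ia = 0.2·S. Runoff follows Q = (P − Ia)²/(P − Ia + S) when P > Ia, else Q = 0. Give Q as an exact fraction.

NRCS table: residential, 1-acre lots, soil group A → CN(II) = 51
Adjust CN=51 to AMC III: 23·51/(10 + 0.13·51) → 1173 ÷ (1663/100) = 117300/1663 ≈ 70.535
Max retention: S = 1000/(117300/1663) − 10 = 4900/1173 in (≈ 4.177 in)
Ia = 0.2·(4900/1173) = 980/1173 in ≈ 0.835 in
Since P=2.570 > Ia=0.835: effective rainfall P−Ia = 203461/117300 in
Q = (203461/117300)²/((203461/117300) + 4900/1173) = (41396378521/13759290000)/(693461/117300) = 41396378521/81342975300 in ≈ 0.509 in

Q = 41396378521/81342975300 in ≈ 0.509 in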